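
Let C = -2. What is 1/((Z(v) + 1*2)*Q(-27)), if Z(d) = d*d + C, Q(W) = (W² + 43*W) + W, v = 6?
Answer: -1/16524 ≈ -6.0518e-5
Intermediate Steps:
Q(W) = W² + 44*W
Z(d) = -2 + d² (Z(d) = d*d - 2 = d² - 2 = -2 + d²)
1/((Z(v) + 1*2)*Q(-27)) = 1/(((-2 + 6²) + 1*2)*(-27*(44 - 27))) = 1/(((-2 + 36) + 2)*(-27*17)) = 1/((34 + 2)*(-459)) = 1/(36*(-459)) = 1/(-16524) = -1/16524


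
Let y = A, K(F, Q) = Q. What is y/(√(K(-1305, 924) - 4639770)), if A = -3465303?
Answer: 1155101*I*√4638846/1546282 ≈ 1608.9*I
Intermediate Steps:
y = -3465303
y/(√(K(-1305, 924) - 4639770)) = -3465303/√(924 - 4639770) = -3465303*(-I*√4638846/4638846) = -(-1155101)*I*√4638846/1546282 = 1155101*I*√4638846/1546282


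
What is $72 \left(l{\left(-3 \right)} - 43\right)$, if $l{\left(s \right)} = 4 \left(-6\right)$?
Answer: $-4824$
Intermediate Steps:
$l{\left(s \right)} = -24$
$72 \left(l{\left(-3 \right)} - 43\right) = 72 \left(-24 - 43\right) = 72 \left(-67\right) = -4824$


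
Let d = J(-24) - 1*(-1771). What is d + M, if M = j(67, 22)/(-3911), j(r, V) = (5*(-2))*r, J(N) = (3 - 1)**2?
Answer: 6942695/3911 ≈ 1775.2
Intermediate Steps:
J(N) = 4 (J(N) = 2**2 = 4)
d = 1775 (d = 4 - 1*(-1771) = 4 + 1771 = 1775)
j(r, V) = -10*r
M = 670/3911 (M = -10*67/(-3911) = -670*(-1/3911) = 670/3911 ≈ 0.17131)
d + M = 1775 + 670/3911 = 6942695/3911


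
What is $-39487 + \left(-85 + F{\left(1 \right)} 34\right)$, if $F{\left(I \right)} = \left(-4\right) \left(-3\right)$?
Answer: $-39164$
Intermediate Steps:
$F{\left(I \right)} = 12$
$-39487 + \left(-85 + F{\left(1 \right)} 34\right) = -39487 + \left(-85 + 12 \cdot 34\right) = -39487 + \left(-85 + 408\right) = -39487 + 323 = -39164$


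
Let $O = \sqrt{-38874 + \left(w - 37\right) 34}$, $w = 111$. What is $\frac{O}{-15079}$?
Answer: $- \frac{7 i \sqrt{742}}{15079} \approx - 0.012645 i$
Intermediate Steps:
$O = 7 i \sqrt{742}$ ($O = \sqrt{-38874 + \left(111 - 37\right) 34} = \sqrt{-38874 + 74 \cdot 34} = \sqrt{-38874 + 2516} = \sqrt{-36358} = 7 i \sqrt{742} \approx 190.68 i$)
$\frac{O}{-15079} = \frac{7 i \sqrt{742}}{-15079} = 7 i \sqrt{742} \left(- \frac{1}{15079}\right) = - \frac{7 i \sqrt{742}}{15079}$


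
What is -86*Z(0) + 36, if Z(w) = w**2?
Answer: 36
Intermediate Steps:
-86*Z(0) + 36 = -86*0**2 + 36 = -86*0 + 36 = 0 + 36 = 36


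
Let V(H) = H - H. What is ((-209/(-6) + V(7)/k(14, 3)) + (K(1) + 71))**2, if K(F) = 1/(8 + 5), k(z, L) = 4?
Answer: 68244121/6084 ≈ 11217.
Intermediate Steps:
K(F) = 1/13
V(H) = 0
((-209/(-6) + V(7)/k(14, 3)) + (K(1) + 71))**2 = ((-209/(-6) + 0/4) + (1/13 + 71))**2 = ((-209*(-1/6) + 0*(1/4)) + 924/13)**2 = ((209/6 + 0) + 924/13)**2 = (209/6 + 924/13)**2 = (8261/78)**2 = 68244121/6084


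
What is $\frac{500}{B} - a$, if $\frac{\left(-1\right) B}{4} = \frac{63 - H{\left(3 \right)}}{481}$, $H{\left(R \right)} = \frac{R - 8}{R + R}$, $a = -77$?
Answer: $- \frac{331259}{383} \approx -864.91$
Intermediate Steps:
$H{\left(R \right)} = \frac{-8 + R}{2 R}$
$B = - \frac{766}{1443}$ ($B = - 4 \frac{63 - \frac{-8 + 3}{2 \cdot 3}}{481} = - 4 \left(63 - \frac{1}{2} \cdot \frac{1}{3} \left(-5\right)\right) \frac{1}{481} = - 4 \left(63 - - \frac{5}{6}\right) \frac{1}{481} = - 4 \left(63 + \frac{5}{6}\right) \frac{1}{481} = - 4 \cdot \frac{383}{6} \cdot \frac{1}{481} = \left(-4\right) \frac{383}{2886} = - \frac{766}{1443} \approx -0.53084$)
$\frac{500}{B} - a = \frac{500}{- \frac{766}{1443}} - -77 = 500 \left(- \frac{1443}{766}\right) + 77 = - \frac{360750}{383} + 77 = - \frac{331259}{383}$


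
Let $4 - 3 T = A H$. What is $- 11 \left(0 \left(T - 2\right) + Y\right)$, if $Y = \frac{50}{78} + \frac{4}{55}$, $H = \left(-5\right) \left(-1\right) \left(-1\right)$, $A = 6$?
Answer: $- \frac{1531}{195} \approx -7.8513$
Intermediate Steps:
$H = -5$ ($H = 5 \left(-1\right) = -5$)
$Y = \frac{1531}{2145}$ ($Y = 50 \cdot \frac{1}{78} + 4 \cdot \frac{1}{55} = \frac{25}{39} + \frac{4}{55} = \frac{1531}{2145} \approx 0.71375$)
$T = \frac{34}{3}$ ($T = \frac{4}{3} - \frac{6 \left(-5\right)}{3} = \frac{4}{3} - -10 = \frac{4}{3} + 10 = \frac{34}{3} \approx 11.333$)
$- 11 \left(0 \left(T - 2\right) + Y\right) = - 11 \left(0 \left(\frac{34}{3} - 2\right) + \frac{1531}{2145}\right) = - 11 \left(0 \cdot \frac{28}{3} + \frac{1531}{2145}\right) = - 11 \left(0 + \frac{1531}{2145}\right) = \left(-11\right) \frac{1531}{2145} = - \frac{1531}{195}$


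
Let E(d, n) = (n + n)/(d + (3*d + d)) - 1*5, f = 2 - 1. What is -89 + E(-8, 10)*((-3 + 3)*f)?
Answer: -89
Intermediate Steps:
f = 1
E(d, n) = -5 + 2*n/(5*d) (E(d, n) = (2*n)/(d + 4*d) - 5 = (2*n)/((5*d)) - 5 = (2*n)*(1/(5*d)) - 5 = 2*n/(5*d) - 5 = -5 + 2*n/(5*d))
-89 + E(-8, 10)*((-3 + 3)*f) = -89 + (-5 + (⅖)*10/(-8))*((-3 + 3)*1) = -89 + (-5 + (⅖)*10*(-⅛))*(0*1) = -89 + (-5 - ½)*0 = -89 - 11/2*0 = -89 + 0 = -89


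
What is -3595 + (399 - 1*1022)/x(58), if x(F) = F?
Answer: -209133/58 ≈ -3605.7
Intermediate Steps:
-3595 + (399 - 1*1022)/x(58) = -3595 + (399 - 1*1022)/58 = -3595 + (399 - 1022)*(1/58) = -3595 - 623*1/58 = -3595 - 623/58 = -209133/58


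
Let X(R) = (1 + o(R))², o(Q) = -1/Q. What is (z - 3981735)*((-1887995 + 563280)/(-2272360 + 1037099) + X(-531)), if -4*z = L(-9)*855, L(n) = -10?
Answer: -213166838044598515/25799661246 ≈ -8.2624e+6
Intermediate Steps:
X(R) = (1 - 1/R)²
z = 4275/2 (z = -(-5)*855/2 = -¼*(-8550) = 4275/2 ≈ 2137.5)
(z - 3981735)*((-1887995 + 563280)/(-2272360 + 1037099) + X(-531)) = (4275/2 - 3981735)*((-1887995 + 563280)/(-2272360 + 1037099) + (-1 - 531)²/(-531)²) = -7959195*(-1324715/(-1235261) + (1/281961)*(-532)²)/2 = -7959195*(-1324715*(-1/1235261) + (1/281961)*283024)/2 = -7959195*(1324715/1235261 + 283024/281961)/2 = -7959195/2*723126475379/348295426821 = -213166838044598515/25799661246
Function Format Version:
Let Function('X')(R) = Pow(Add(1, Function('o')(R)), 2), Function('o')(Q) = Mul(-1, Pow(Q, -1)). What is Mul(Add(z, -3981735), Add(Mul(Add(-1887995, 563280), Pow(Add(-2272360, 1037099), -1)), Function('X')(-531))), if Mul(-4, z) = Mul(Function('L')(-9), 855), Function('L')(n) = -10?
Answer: Rational(-213166838044598515, 25799661246) ≈ -8.2624e+6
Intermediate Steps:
Function('X')(R) = Pow(Add(1, Mul(-1, Pow(R, -1))), 2)
z = Rational(4275, 2) (z = Mul(Rational(-1, 4), Mul(-10, 855)) = Mul(Rational(-1, 4), -8550) = Rational(4275, 2) ≈ 2137.5)
Mul(Add(z, -3981735), Add(Mul(Add(-1887995, 563280), Pow(Add(-2272360, 1037099), -1)), Function('X')(-531))) = Mul(Add(Rational(4275, 2), -3981735), Add(Mul(Add(-1887995, 563280), Pow(Add(-2272360, 1037099), -1)), Mul(Pow(-531, -2), Pow(Add(-1, -531), 2)))) = Mul(Rational(-7959195, 2), Add(Mul(-1324715, Pow(-1235261, -1)), Mul(Rational(1, 281961), Pow(-532, 2)))) = Mul(Rational(-7959195, 2), Add(Mul(-1324715, Rational(-1, 1235261)), Mul(Rational(1, 281961), 283024))) = Mul(Rational(-7959195, 2), Add(Rational(1324715, 1235261), Rational(283024, 281961))) = Mul(Rational(-7959195, 2), Rational(723126475379, 348295426821)) = Rational(-213166838044598515, 25799661246)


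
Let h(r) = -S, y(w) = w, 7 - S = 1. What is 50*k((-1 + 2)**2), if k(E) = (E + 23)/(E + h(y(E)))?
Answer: -240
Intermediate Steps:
S = 6 (S = 7 - 1*1 = 7 - 1 = 6)
h(r) = -6 (h(r) = -1*6 = -6)
k(E) = (23 + E)/(-6 + E) (k(E) = (E + 23)/(E - 6) = (23 + E)/(-6 + E))
50*k((-1 + 2)**2) = 50*((23 + (-1 + 2)**2)/(-6 + (-1 + 2)**2)) = 50*((23 + 1**2)/(-6 + 1**2)) = 50*((23 + 1)/(-6 + 1)) = 50*(24/(-5)) = 50*(-1/5*24) = 50*(-24/5) = -240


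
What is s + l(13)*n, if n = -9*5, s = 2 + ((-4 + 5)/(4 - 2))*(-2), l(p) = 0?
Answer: 1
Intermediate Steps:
s = 1 (s = 2 + (1/2)*(-2) = 2 + (1*(½))*(-2) = 2 + (½)*(-2) = 2 - 1 = 1)
n = -45
s + l(13)*n = 1 + 0*(-45) = 1 + 0 = 1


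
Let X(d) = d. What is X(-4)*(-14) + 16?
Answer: 72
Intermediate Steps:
X(-4)*(-14) + 16 = -4*(-14) + 16 = 56 + 16 = 72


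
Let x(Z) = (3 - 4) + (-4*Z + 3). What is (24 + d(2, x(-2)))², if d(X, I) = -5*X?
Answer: 196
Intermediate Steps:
x(Z) = 2 - 4*Z (x(Z) = -1 + (3 - 4*Z) = 2 - 4*Z)
(24 + d(2, x(-2)))² = (24 - 5*2)² = (24 - 10)² = 14² = 196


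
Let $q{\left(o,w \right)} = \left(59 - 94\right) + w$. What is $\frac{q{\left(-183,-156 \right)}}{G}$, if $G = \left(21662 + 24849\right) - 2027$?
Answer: $- \frac{191}{44484} \approx -0.0042937$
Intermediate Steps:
$q{\left(o,w \right)} = -35 + w$
$G = 44484$ ($G = 46511 - 2027 = 44484$)
$\frac{q{\left(-183,-156 \right)}}{G} = \frac{-35 - 156}{44484} = \left(-191\right) \frac{1}{44484} = - \frac{191}{44484}$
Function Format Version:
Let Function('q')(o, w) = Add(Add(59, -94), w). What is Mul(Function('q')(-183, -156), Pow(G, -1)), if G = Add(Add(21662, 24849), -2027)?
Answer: Rational(-191, 44484) ≈ -0.0042937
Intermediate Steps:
Function('q')(o, w) = Add(-35, w)
G = 44484 (G = Add(46511, -2027) = 44484)
Mul(Function('q')(-183, -156), Pow(G, -1)) = Mul(Add(-35, -156), Pow(44484, -1)) = Mul(-191, Rational(1, 44484)) = Rational(-191, 44484)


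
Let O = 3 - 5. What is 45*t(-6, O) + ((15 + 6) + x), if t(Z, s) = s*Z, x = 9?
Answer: 570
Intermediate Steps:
O = -2
t(Z, s) = Z*s
45*t(-6, O) + ((15 + 6) + x) = 45*(-6*(-2)) + ((15 + 6) + 9) = 45*12 + (21 + 9) = 540 + 30 = 570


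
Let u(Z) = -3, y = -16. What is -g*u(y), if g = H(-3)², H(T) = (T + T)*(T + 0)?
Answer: 972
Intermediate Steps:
H(T) = 2*T² (H(T) = (2*T)*T = 2*T²)
g = 324 (g = (2*(-3)²)² = (2*9)² = 18² = 324)
-g*u(y) = -324*(-3) = -1*(-972) = 972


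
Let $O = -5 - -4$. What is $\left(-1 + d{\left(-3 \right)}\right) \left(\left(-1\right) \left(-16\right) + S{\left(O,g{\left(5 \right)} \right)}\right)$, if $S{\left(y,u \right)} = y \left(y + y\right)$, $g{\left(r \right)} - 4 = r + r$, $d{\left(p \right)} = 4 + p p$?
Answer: $216$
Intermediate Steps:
$d{\left(p \right)} = 4 + p^{2}$
$O = -1$ ($O = -5 + 4 = -1$)
$g{\left(r \right)} = 4 + 2 r$ ($g{\left(r \right)} = 4 + \left(r + r\right) = 4 + 2 r$)
$S{\left(y,u \right)} = 2 y^{2}$ ($S{\left(y,u \right)} = y 2 y = 2 y^{2}$)
$\left(-1 + d{\left(-3 \right)}\right) \left(\left(-1\right) \left(-16\right) + S{\left(O,g{\left(5 \right)} \right)}\right) = \left(-1 + \left(4 + \left(-3\right)^{2}\right)\right) \left(\left(-1\right) \left(-16\right) + 2 \left(-1\right)^{2}\right) = \left(-1 + \left(4 + 9\right)\right) \left(16 + 2 \cdot 1\right) = \left(-1 + 13\right) \left(16 + 2\right) = 12 \cdot 18 = 216$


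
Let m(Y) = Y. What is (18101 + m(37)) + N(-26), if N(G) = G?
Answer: 18112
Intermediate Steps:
(18101 + m(37)) + N(-26) = (18101 + 37) - 26 = 18138 - 26 = 18112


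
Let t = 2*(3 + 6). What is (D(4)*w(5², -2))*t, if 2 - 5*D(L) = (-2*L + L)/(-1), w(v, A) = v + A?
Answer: -828/5 ≈ -165.60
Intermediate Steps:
w(v, A) = A + v
D(L) = ⅖ - L/5 (D(L) = ⅖ - (-2*L + L)/(5*(-1)) = ⅖ - (-L)*(-1)/5 = ⅖ - L/5)
t = 18 (t = 2*9 = 18)
(D(4)*w(5², -2))*t = ((⅖ - ⅕*4)*(-2 + 5²))*18 = ((⅖ - ⅘)*(-2 + 25))*18 = -⅖*23*18 = -46/5*18 = -828/5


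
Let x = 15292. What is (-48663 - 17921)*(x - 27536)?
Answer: 815254496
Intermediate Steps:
(-48663 - 17921)*(x - 27536) = (-48663 - 17921)*(15292 - 27536) = -66584*(-12244) = 815254496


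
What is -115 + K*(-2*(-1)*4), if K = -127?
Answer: -1131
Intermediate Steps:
-115 + K*(-2*(-1)*4) = -115 - 127*(-2*(-1))*4 = -115 - 254*4 = -115 - 127*8 = -115 - 1016 = -1131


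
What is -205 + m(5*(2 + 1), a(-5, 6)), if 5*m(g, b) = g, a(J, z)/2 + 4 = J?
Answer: -202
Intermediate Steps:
a(J, z) = -8 + 2*J
m(g, b) = g/5
-205 + m(5*(2 + 1), a(-5, 6)) = -205 + (5*(2 + 1))/5 = -205 + (5*3)/5 = -205 + (⅕)*15 = -205 + 3 = -202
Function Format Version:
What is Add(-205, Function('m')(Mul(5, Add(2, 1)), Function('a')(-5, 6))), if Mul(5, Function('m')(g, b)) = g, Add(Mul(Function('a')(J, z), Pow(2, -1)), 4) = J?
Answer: -202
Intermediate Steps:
Function('a')(J, z) = Add(-8, Mul(2, J))
Function('m')(g, b) = Mul(Rational(1, 5), g)
Add(-205, Function('m')(Mul(5, Add(2, 1)), Function('a')(-5, 6))) = Add(-205, Mul(Rational(1, 5), Mul(5, Add(2, 1)))) = Add(-205, Mul(Rational(1, 5), Mul(5, 3))) = Add(-205, Mul(Rational(1, 5), 15)) = Add(-205, 3) = -202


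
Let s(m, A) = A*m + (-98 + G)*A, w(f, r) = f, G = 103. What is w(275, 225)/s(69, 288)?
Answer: 275/21312 ≈ 0.012904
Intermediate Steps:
s(m, A) = 5*A + A*m (s(m, A) = A*m + (-98 + 103)*A = A*m + 5*A = 5*A + A*m)
w(275, 225)/s(69, 288) = 275/((288*(5 + 69))) = 275/((288*74)) = 275/21312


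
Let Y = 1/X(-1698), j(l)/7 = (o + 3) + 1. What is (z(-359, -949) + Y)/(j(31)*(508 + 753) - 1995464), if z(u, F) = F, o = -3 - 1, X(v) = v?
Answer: 1611403/3388297872 ≈ 0.00047558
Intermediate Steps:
o = -4
j(l) = 0 (j(l) = 7*((-4 + 3) + 1) = 7*(-1 + 1) = 7*0 = 0)
Y = -1/1698 (Y = 1/(-1698) = -1/1698 ≈ -0.00058893)
(z(-359, -949) + Y)/(j(31)*(508 + 753) - 1995464) = (-949 - 1/1698)/(0*(508 + 753) - 1995464) = -1611403/(1698*(0*1261 - 1995464)) = -1611403/(1698*(0 - 1995464)) = -1611403/1698/(-1995464) = -1611403/1698*(-1/1995464) = 1611403/3388297872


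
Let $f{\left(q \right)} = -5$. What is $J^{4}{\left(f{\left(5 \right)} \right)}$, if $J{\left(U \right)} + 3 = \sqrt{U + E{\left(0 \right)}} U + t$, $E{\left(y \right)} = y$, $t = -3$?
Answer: $\left(6 + 5 i \sqrt{5}\right)^{4} \approx -10079.0 - 23881.0 i$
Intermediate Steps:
$J{\left(U \right)} = -6 + U^{\frac{3}{2}}$ ($J{\left(U \right)} = -3 + \left(\sqrt{U + 0} U - 3\right) = -3 + \left(\sqrt{U} U - 3\right) = -3 + \left(U^{\frac{3}{2}} - 3\right) = -3 + \left(-3 + U^{\frac{3}{2}}\right) = -6 + U^{\frac{3}{2}}$)
$J^{4}{\left(f{\left(5 \right)} \right)} = \left(-6 + \left(-5\right)^{\frac{3}{2}}\right)^{4} = \left(-6 - 5 i \sqrt{5}\right)^{4}$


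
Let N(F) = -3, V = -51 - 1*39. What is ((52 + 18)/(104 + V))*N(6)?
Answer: -15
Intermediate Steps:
V = -90 (V = -51 - 39 = -90)
((52 + 18)/(104 + V))*N(6) = ((52 + 18)/(104 - 90))*(-3) = (70/14)*(-3) = (70*(1/14))*(-3) = 5*(-3) = -15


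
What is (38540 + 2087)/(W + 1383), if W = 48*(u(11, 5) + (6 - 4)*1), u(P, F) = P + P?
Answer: 40627/2535 ≈ 16.026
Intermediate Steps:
u(P, F) = 2*P
W = 1152 (W = 48*(2*11 + (6 - 4)*1) = 48*(22 + 2*1) = 48*(22 + 2) = 48*24 = 1152)
(38540 + 2087)/(W + 1383) = (38540 + 2087)/(1152 + 1383) = 40627/2535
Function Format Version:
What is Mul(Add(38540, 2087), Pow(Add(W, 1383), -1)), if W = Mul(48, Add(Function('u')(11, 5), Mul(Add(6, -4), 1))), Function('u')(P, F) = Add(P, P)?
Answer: Rational(40627, 2535) ≈ 16.026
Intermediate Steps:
Function('u')(P, F) = Mul(2, P)
W = 1152 (W = Mul(48, Add(Mul(2, 11), Mul(Add(6, -4), 1))) = Mul(48, Add(22, Mul(2, 1))) = Mul(48, Add(22, 2)) = Mul(48, 24) = 1152)
Mul(Add(38540, 2087), Pow(Add(W, 1383), -1)) = Mul(Add(38540, 2087), Pow(Add(1152, 1383), -1)) = Mul(40627, Pow(2535, -1)) = Mul(40627, Rational(1, 2535)) = Rational(40627, 2535)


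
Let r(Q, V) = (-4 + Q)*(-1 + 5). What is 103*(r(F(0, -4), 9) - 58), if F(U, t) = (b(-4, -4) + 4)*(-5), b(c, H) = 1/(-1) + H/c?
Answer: -15862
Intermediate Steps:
b(c, H) = -1 + H/c (b(c, H) = 1*(-1) + H/c = -1 + H/c)
F(U, t) = -20 (F(U, t) = ((-4 - 1*(-4))/(-4) + 4)*(-5) = (-(-4 + 4)/4 + 4)*(-5) = (-¼*0 + 4)*(-5) = (0 + 4)*(-5) = 4*(-5) = -20)
r(Q, V) = -16 + 4*Q (r(Q, V) = (-4 + Q)*4 = -16 + 4*Q)
103*(r(F(0, -4), 9) - 58) = 103*((-16 + 4*(-20)) - 58) = 103*((-16 - 80) - 58) = 103*(-96 - 58) = 103*(-154) = -15862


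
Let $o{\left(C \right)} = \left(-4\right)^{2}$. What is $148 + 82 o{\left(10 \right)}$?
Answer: $1460$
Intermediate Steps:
$o{\left(C \right)} = 16$
$148 + 82 o{\left(10 \right)} = 148 + 82 \cdot 16 = 148 + 1312 = 1460$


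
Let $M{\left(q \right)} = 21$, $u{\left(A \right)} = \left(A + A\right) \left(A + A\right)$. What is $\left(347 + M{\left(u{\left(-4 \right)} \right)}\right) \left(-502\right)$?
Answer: $-184736$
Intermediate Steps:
$u{\left(A \right)} = 4 A^{2}$ ($u{\left(A \right)} = 2 A 2 A = 4 A^{2}$)
$\left(347 + M{\left(u{\left(-4 \right)} \right)}\right) \left(-502\right) = \left(347 + 21\right) \left(-502\right) = 368 \left(-502\right) = -184736$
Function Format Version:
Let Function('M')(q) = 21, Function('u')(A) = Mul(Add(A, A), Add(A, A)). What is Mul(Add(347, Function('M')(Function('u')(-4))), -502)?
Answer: -184736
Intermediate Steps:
Function('u')(A) = Mul(4, Pow(A, 2)) (Function('u')(A) = Mul(Mul(2, A), Mul(2, A)) = Mul(4, Pow(A, 2)))
Mul(Add(347, Function('M')(Function('u')(-4))), -502) = Mul(Add(347, 21), -502) = Mul(368, -502) = -184736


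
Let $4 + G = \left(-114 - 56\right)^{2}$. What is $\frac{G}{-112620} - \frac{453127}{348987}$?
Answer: $- \frac{5092957591}{3275242995} \approx -1.555$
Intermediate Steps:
$G = 28896$ ($G = -4 + \left(-114 - 56\right)^{2} = -4 + \left(-170\right)^{2} = -4 + 28900 = 28896$)
$\frac{G}{-112620} - \frac{453127}{348987} = \frac{28896}{-112620} - \frac{453127}{348987} = 28896 \left(- \frac{1}{112620}\right) - \frac{453127}{348987} = - \frac{2408}{9385} - \frac{453127}{348987} = - \frac{5092957591}{3275242995}$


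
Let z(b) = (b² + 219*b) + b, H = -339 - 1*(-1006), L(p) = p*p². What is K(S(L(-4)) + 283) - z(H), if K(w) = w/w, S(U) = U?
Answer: -591628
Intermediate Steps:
L(p) = p³
K(w) = 1
H = 667 (H = -339 + 1006 = 667)
z(b) = b² + 220*b
K(S(L(-4)) + 283) - z(H) = 1 - 667*(220 + 667) = 1 - 667*887 = 1 - 1*591629 = 1 - 591629 = -591628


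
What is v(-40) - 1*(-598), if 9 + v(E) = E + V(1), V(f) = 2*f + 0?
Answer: 551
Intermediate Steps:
V(f) = 2*f
v(E) = -7 + E (v(E) = -9 + (E + 2*1) = -9 + (E + 2) = -9 + (2 + E) = -7 + E)
v(-40) - 1*(-598) = (-7 - 40) - 1*(-598) = -47 + 598 = 551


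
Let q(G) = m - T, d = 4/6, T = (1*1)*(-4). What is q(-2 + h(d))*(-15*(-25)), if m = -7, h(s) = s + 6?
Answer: -1125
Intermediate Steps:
T = -4 (T = 1*(-4) = -4)
d = ⅔ (d = 4*(⅙) = ⅔ ≈ 0.66667)
h(s) = 6 + s
q(G) = -3 (q(G) = -7 - 1*(-4) = -7 + 4 = -3)
q(-2 + h(d))*(-15*(-25)) = -(-45)*(-25) = -3*375 = -1125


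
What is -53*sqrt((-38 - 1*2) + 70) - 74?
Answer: -74 - 53*sqrt(30) ≈ -364.29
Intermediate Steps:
-53*sqrt((-38 - 1*2) + 70) - 74 = -53*sqrt((-38 - 2) + 70) - 74 = -53*sqrt(-40 + 70) - 74 = -53*sqrt(30) - 74 = -74 - 53*sqrt(30)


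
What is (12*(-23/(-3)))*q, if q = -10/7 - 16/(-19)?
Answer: -7176/133 ≈ -53.955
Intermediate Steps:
q = -78/133 (q = -10*1/7 - 16*(-1/19) = -10/7 + 16/19 = -78/133 ≈ -0.58647)
(12*(-23/(-3)))*q = (12*(-23/(-3)))*(-78/133) = (12*(-23*(-1/3)))*(-78/133) = (12*(23/3))*(-78/133) = 92*(-78/133) = -7176/133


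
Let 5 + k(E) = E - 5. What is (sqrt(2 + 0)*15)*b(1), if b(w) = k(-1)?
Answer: -165*sqrt(2) ≈ -233.35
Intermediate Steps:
k(E) = -10 + E (k(E) = -5 + (E - 5) = -5 + (-5 + E) = -10 + E)
b(w) = -11 (b(w) = -10 - 1 = -11)
(sqrt(2 + 0)*15)*b(1) = (sqrt(2 + 0)*15)*(-11) = (sqrt(2)*15)*(-11) = (15*sqrt(2))*(-11) = -165*sqrt(2)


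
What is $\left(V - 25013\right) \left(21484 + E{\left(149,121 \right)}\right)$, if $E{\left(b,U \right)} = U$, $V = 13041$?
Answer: $-258655060$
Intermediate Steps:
$\left(V - 25013\right) \left(21484 + E{\left(149,121 \right)}\right) = \left(13041 - 25013\right) \left(21484 + 121\right) = \left(-11972\right) 21605 = -258655060$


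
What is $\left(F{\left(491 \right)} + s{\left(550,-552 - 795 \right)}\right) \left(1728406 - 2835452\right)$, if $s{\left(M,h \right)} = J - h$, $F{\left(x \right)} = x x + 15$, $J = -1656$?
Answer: $-266562285202$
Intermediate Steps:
$F{\left(x \right)} = 15 + x^{2}$ ($F{\left(x \right)} = x^{2} + 15 = 15 + x^{2}$)
$s{\left(M,h \right)} = -1656 - h$
$\left(F{\left(491 \right)} + s{\left(550,-552 - 795 \right)}\right) \left(1728406 - 2835452\right) = \left(\left(15 + 491^{2}\right) - 309\right) \left(1728406 - 2835452\right) = \left(\left(15 + 241081\right) - 309\right) \left(-1107046\right) = \left(241096 + \left(-1656 + 1347\right)\right) \left(-1107046\right) = \left(241096 - 309\right) \left(-1107046\right) = 240787 \left(-1107046\right) = -266562285202$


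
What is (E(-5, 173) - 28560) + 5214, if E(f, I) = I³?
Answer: 5154371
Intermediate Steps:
(E(-5, 173) - 28560) + 5214 = (173³ - 28560) + 5214 = (5177717 - 28560) + 5214 = 5149157 + 5214 = 5154371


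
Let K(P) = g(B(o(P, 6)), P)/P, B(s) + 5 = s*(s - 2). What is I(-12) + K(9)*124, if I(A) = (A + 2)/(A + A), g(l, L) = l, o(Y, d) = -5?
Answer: 1655/4 ≈ 413.75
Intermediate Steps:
B(s) = -5 + s*(-2 + s) (B(s) = -5 + s*(s - 2) = -5 + s*(-2 + s))
I(A) = (2 + A)/(2*A) (I(A) = (2 + A)/((2*A)) = (2 + A)*(1/(2*A)) = (2 + A)/(2*A))
K(P) = 30/P (K(P) = (-5 + (-5)² - 2*(-5))/P = (-5 + 25 + 10)/P = 30/P)
I(-12) + K(9)*124 = (½)*(2 - 12)/(-12) + (30/9)*124 = (½)*(-1/12)*(-10) + (30*(⅑))*124 = 5/12 + (10/3)*124 = 5/12 + 1240/3 = 1655/4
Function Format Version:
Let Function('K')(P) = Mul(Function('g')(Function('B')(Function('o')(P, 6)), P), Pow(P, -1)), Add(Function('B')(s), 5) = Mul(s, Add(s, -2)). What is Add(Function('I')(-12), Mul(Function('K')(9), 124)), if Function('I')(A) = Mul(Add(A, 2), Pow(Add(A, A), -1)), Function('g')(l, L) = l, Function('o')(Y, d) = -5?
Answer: Rational(1655, 4) ≈ 413.75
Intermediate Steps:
Function('B')(s) = Add(-5, Mul(s, Add(-2, s))) (Function('B')(s) = Add(-5, Mul(s, Add(s, -2))) = Add(-5, Mul(s, Add(-2, s))))
Function('I')(A) = Mul(Rational(1, 2), Pow(A, -1), Add(2, A)) (Function('I')(A) = Mul(Add(2, A), Pow(Mul(2, A), -1)) = Mul(Add(2, A), Mul(Rational(1, 2), Pow(A, -1))) = Mul(Rational(1, 2), Pow(A, -1), Add(2, A)))
Function('K')(P) = Mul(30, Pow(P, -1)) (Function('K')(P) = Mul(Add(-5, Pow(-5, 2), Mul(-2, -5)), Pow(P, -1)) = Mul(Add(-5, 25, 10), Pow(P, -1)) = Mul(30, Pow(P, -1)))
Add(Function('I')(-12), Mul(Function('K')(9), 124)) = Add(Mul(Rational(1, 2), Pow(-12, -1), Add(2, -12)), Mul(Mul(30, Pow(9, -1)), 124)) = Add(Mul(Rational(1, 2), Rational(-1, 12), -10), Mul(Mul(30, Rational(1, 9)), 124)) = Add(Rational(5, 12), Mul(Rational(10, 3), 124)) = Add(Rational(5, 12), Rational(1240, 3)) = Rational(1655, 4)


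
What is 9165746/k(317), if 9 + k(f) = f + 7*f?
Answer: 9165746/2527 ≈ 3627.1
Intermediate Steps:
k(f) = -9 + 8*f (k(f) = -9 + (f + 7*f) = -9 + 8*f)
9165746/k(317) = 9165746/(-9 + 8*317) = 9165746/(-9 + 2536) = 9165746/2527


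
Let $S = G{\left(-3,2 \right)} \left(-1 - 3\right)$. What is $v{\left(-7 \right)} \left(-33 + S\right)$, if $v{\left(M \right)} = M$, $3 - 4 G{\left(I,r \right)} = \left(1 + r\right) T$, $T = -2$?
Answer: $294$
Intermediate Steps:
$G{\left(I,r \right)} = \frac{5}{4} + \frac{r}{2}$ ($G{\left(I,r \right)} = \frac{3}{4} - \frac{\left(1 + r\right) \left(-2\right)}{4} = \frac{3}{4} - \frac{-2 - 2 r}{4} = \frac{3}{4} + \left(\frac{1}{2} + \frac{r}{2}\right) = \frac{5}{4} + \frac{r}{2}$)
$S = -9$ ($S = \left(\frac{5}{4} + \frac{1}{2} \cdot 2\right) \left(-1 - 3\right) = \left(\frac{5}{4} + 1\right) \left(-4\right) = \frac{9}{4} \left(-4\right) = -9$)
$v{\left(-7 \right)} \left(-33 + S\right) = - 7 \left(-33 - 9\right) = \left(-7\right) \left(-42\right) = 294$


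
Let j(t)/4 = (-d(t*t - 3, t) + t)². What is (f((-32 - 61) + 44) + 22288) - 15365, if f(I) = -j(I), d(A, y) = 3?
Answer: -3893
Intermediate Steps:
j(t) = 4*(-3 + t)² (j(t) = 4*(-1*3 + t)² = 4*(-3 + t)²)
f(I) = -4*(-3 + I)²
(f((-32 - 61) + 44) + 22288) - 15365 = (-4*(-3 + ((-32 - 61) + 44))² + 22288) - 15365 = (-4*(-3 + (-93 + 44))² + 22288) - 15365 = (-4*(-3 - 49)² + 22288) - 15365 = (-4*(-52)² + 22288) - 15365 = (-4*2704 + 22288) - 15365 = (-10816 + 22288) - 15365 = 11472 - 15365 = -3893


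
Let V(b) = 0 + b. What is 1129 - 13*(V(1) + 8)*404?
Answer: -46139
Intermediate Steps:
V(b) = b
1129 - 13*(V(1) + 8)*404 = 1129 - 13*(1 + 8)*404 = 1129 - 13*9*404 = 1129 - 117*404 = 1129 - 47268 = -46139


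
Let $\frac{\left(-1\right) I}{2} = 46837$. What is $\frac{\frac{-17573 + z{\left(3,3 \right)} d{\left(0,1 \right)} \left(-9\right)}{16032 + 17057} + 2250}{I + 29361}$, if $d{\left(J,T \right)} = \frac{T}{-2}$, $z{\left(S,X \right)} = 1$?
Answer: $- \frac{148865363}{4256105714} \approx -0.034977$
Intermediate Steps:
$d{\left(J,T \right)} = - \frac{T}{2}$ ($d{\left(J,T \right)} = T \left(- \frac{1}{2}\right) = - \frac{T}{2}$)
$I = -93674$ ($I = \left(-2\right) 46837 = -93674$)
$\frac{\frac{-17573 + z{\left(3,3 \right)} d{\left(0,1 \right)} \left(-9\right)}{16032 + 17057} + 2250}{I + 29361} = \frac{\frac{-17573 + 1 \left(\left(- \frac{1}{2}\right) 1\right) \left(-9\right)}{16032 + 17057} + 2250}{-93674 + 29361} = \frac{\frac{-17573 + 1 \left(- \frac{1}{2}\right) \left(-9\right)}{33089} + 2250}{-64313} = \left(\left(-17573 - - \frac{9}{2}\right) \frac{1}{33089} + 2250\right) \left(- \frac{1}{64313}\right) = \left(\left(-17573 + \frac{9}{2}\right) \frac{1}{33089} + 2250\right) \left(- \frac{1}{64313}\right) = \left(\left(- \frac{35137}{2}\right) \frac{1}{33089} + 2250\right) \left(- \frac{1}{64313}\right) = \left(- \frac{35137}{66178} + 2250\right) \left(- \frac{1}{64313}\right) = \frac{148865363}{66178} \left(- \frac{1}{64313}\right) = - \frac{148865363}{4256105714}$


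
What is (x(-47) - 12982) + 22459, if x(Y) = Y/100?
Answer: 947653/100 ≈ 9476.5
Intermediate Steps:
x(Y) = Y/100 (x(Y) = Y*(1/100) = Y/100)
(x(-47) - 12982) + 22459 = ((1/100)*(-47) - 12982) + 22459 = (-47/100 - 12982) + 22459 = -1298247/100 + 22459 = 947653/100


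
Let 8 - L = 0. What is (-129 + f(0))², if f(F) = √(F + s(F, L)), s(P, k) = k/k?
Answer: 16384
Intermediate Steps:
L = 8 (L = 8 - 1*0 = 8 + 0 = 8)
s(P, k) = 1
f(F) = √(1 + F) (f(F) = √(F + 1) = √(1 + F))
(-129 + f(0))² = (-129 + √(1 + 0))² = (-129 + √1)² = (-129 + 1)² = (-128)² = 16384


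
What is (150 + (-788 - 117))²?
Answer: 570025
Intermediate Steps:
(150 + (-788 - 117))² = (150 - 905)² = (-755)² = 570025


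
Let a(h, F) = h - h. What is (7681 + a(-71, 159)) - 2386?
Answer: 5295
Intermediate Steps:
a(h, F) = 0
(7681 + a(-71, 159)) - 2386 = (7681 + 0) - 2386 = 7681 - 2386 = 5295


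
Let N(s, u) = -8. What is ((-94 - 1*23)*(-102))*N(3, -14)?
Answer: -95472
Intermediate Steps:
((-94 - 1*23)*(-102))*N(3, -14) = ((-94 - 1*23)*(-102))*(-8) = ((-94 - 23)*(-102))*(-8) = -117*(-102)*(-8) = 11934*(-8) = -95472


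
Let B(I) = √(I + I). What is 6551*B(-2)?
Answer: 13102*I ≈ 13102.0*I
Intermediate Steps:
B(I) = √2*√I (B(I) = √(2*I) = √2*√I)
6551*B(-2) = 6551*(√2*√(-2)) = 6551*(√2*(I*√2)) = 6551*(2*I) = 13102*I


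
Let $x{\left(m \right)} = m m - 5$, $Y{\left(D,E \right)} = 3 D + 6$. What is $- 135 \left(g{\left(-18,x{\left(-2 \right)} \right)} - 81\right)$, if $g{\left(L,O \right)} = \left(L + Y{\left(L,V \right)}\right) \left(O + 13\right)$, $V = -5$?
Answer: $117855$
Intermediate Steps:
$Y{\left(D,E \right)} = 6 + 3 D$
$x{\left(m \right)} = -5 + m^{2}$ ($x{\left(m \right)} = m^{2} - 5 = -5 + m^{2}$)
$g{\left(L,O \right)} = \left(6 + 4 L\right) \left(13 + O\right)$ ($g{\left(L,O \right)} = \left(L + \left(6 + 3 L\right)\right) \left(O + 13\right) = \left(6 + 4 L\right) \left(13 + O\right)$)
$- 135 \left(g{\left(-18,x{\left(-2 \right)} \right)} - 81\right) = - 135 \left(\left(78 + 6 \left(-5 + \left(-2\right)^{2}\right) + 52 \left(-18\right) + 4 \left(-18\right) \left(-5 + \left(-2\right)^{2}\right)\right) - 81\right) = - 135 \left(\left(78 + 6 \left(-5 + 4\right) - 936 + 4 \left(-18\right) \left(-5 + 4\right)\right) - 81\right) = - 135 \left(\left(78 + 6 \left(-1\right) - 936 + 4 \left(-18\right) \left(-1\right)\right) - 81\right) = - 135 \left(\left(78 - 6 - 936 + 72\right) - 81\right) = - 135 \left(-792 - 81\right) = \left(-135\right) \left(-873\right) = 117855$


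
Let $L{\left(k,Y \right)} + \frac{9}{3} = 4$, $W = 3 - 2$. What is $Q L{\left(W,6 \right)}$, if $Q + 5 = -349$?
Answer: $-354$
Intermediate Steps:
$W = 1$
$L{\left(k,Y \right)} = 1$ ($L{\left(k,Y \right)} = -3 + 4 = 1$)
$Q = -354$ ($Q = -5 - 349 = -354$)
$Q L{\left(W,6 \right)} = \left(-354\right) 1 = -354$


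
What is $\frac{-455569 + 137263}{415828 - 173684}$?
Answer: $- \frac{159153}{121072} \approx -1.3145$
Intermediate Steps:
$\frac{-455569 + 137263}{415828 - 173684} = - \frac{318306}{242144} = \left(-318306\right) \frac{1}{242144} = - \frac{159153}{121072}$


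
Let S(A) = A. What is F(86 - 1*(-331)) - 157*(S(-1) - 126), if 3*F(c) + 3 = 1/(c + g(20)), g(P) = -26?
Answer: 23387275/1173 ≈ 19938.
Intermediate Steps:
F(c) = -1 + 1/(3*(-26 + c)) (F(c) = -1 + 1/(3*(c - 26)) = -1 + 1/(3*(-26 + c)))
F(86 - 1*(-331)) - 157*(S(-1) - 126) = (79/3 - (86 - 1*(-331)))/(-26 + (86 - 1*(-331))) - 157*(-1 - 126) = (79/3 - (86 + 331))/(-26 + (86 + 331)) - 157*(-127) = (79/3 - 1*417)/(-26 + 417) + 19939 = (79/3 - 417)/391 + 19939 = (1/391)*(-1172/3) + 19939 = -1172/1173 + 19939 = 23387275/1173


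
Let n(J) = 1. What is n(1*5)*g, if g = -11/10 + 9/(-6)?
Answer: -13/5 ≈ -2.6000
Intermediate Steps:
g = -13/5 (g = -11*⅒ + 9*(-⅙) = -11/10 - 3/2 = -13/5 ≈ -2.6000)
n(1*5)*g = 1*(-13/5) = -13/5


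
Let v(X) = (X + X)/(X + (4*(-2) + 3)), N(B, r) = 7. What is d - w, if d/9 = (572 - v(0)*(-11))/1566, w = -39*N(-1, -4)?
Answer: 24037/87 ≈ 276.29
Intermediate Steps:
v(X) = 2*X/(-5 + X) (v(X) = (2*X)/(X + (-8 + 3)) = (2*X)/(X - 5) = (2*X)/(-5 + X) = 2*X/(-5 + X))
w = -273 (w = -39*7 = -273)
d = 286/87 (d = 9*((572 - 2*0/(-5 + 0)*(-11))/1566) = 9*((572 - 2*0/(-5)*(-11))*(1/1566)) = 9*((572 - 2*0*(-⅕)*(-11))*(1/1566)) = 9*((572 - 0*(-11))*(1/1566)) = 9*((572 - 1*0)*(1/1566)) = 9*((572 + 0)*(1/1566)) = 9*(572*(1/1566)) = 9*(286/783) = 286/87 ≈ 3.2874)
d - w = 286/87 - 1*(-273) = 286/87 + 273 = 24037/87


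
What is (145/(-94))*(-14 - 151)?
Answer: 23925/94 ≈ 254.52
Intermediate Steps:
(145/(-94))*(-14 - 151) = (145*(-1/94))*(-165) = -145/94*(-165) = 23925/94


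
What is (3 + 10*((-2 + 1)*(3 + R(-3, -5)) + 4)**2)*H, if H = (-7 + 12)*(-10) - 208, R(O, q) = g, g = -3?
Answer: -42054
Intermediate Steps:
R(O, q) = -3
H = -258 (H = 5*(-10) - 208 = -50 - 208 = -258)
(3 + 10*((-2 + 1)*(3 + R(-3, -5)) + 4)**2)*H = (3 + 10*((-2 + 1)*(3 - 3) + 4)**2)*(-258) = (3 + 10*(-1*0 + 4)**2)*(-258) = (3 + 10*(0 + 4)**2)*(-258) = (3 + 10*4**2)*(-258) = (3 + 10*16)*(-258) = (3 + 160)*(-258) = 163*(-258) = -42054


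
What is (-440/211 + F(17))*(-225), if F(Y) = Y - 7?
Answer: -375750/211 ≈ -1780.8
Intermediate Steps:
F(Y) = -7 + Y
(-440/211 + F(17))*(-225) = (-440/211 + (-7 + 17))*(-225) = (-440*1/211 + 10)*(-225) = (-440/211 + 10)*(-225) = (1670/211)*(-225) = -375750/211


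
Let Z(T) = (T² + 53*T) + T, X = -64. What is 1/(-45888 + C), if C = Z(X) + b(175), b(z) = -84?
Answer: -1/45332 ≈ -2.2059e-5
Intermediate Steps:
Z(T) = T² + 54*T
C = 556 (C = -64*(54 - 64) - 84 = -64*(-10) - 84 = 640 - 84 = 556)
1/(-45888 + C) = 1/(-45888 + 556) = 1/(-45332) = -1/45332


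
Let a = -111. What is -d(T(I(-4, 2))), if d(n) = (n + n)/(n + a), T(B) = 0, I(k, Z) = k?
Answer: 0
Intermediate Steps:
d(n) = 2*n/(-111 + n) (d(n) = (n + n)/(n - 111) = (2*n)/(-111 + n) = 2*n/(-111 + n))
-d(T(I(-4, 2))) = -2*0/(-111 + 0) = -2*0/(-111) = -2*0*(-1)/111 = -1*0 = 0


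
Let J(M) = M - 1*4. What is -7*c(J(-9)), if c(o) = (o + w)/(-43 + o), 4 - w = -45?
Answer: 9/2 ≈ 4.5000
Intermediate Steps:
w = 49 (w = 4 - 1*(-45) = 4 + 45 = 49)
J(M) = -4 + M (J(M) = M - 4 = -4 + M)
c(o) = (49 + o)/(-43 + o) (c(o) = (o + 49)/(-43 + o) = (49 + o)/(-43 + o))
-7*c(J(-9)) = -7*(49 + (-4 - 9))/(-43 + (-4 - 9)) = -7*(49 - 13)/(-43 - 13) = -7*36/(-56) = -(-1)*36/8 = -7*(-9/14) = 9/2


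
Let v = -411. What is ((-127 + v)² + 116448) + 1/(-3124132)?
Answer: 1268060185743/3124132 ≈ 4.0589e+5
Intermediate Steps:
((-127 + v)² + 116448) + 1/(-3124132) = ((-127 - 411)² + 116448) + 1/(-3124132) = ((-538)² + 116448) - 1/3124132 = (289444 + 116448) - 1/3124132 = 405892 - 1/3124132 = 1268060185743/3124132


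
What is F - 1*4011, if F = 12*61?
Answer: -3279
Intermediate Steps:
F = 732
F - 1*4011 = 732 - 1*4011 = 732 - 4011 = -3279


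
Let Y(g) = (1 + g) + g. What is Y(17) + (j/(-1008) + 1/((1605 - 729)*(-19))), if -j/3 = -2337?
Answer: 13069673/466032 ≈ 28.045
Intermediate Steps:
j = 7011 (j = -3*(-2337) = 7011)
Y(g) = 1 + 2*g
Y(17) + (j/(-1008) + 1/((1605 - 729)*(-19))) = (1 + 2*17) + (7011/(-1008) + 1/((1605 - 729)*(-19))) = (1 + 34) + (7011*(-1/1008) - 1/19/876) = 35 + (-779/112 + (1/876)*(-1/19)) = 35 + (-779/112 - 1/16644) = 35 - 3241447/466032 = 13069673/466032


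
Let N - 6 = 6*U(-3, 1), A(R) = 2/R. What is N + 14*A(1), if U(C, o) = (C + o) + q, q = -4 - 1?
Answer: -8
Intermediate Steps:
q = -5
U(C, o) = -5 + C + o (U(C, o) = (C + o) - 5 = -5 + C + o)
N = -36 (N = 6 + 6*(-5 - 3 + 1) = 6 + 6*(-7) = 6 - 42 = -36)
N + 14*A(1) = -36 + 14*(2/1) = -36 + 14*(2*1) = -36 + 14*2 = -36 + 28 = -8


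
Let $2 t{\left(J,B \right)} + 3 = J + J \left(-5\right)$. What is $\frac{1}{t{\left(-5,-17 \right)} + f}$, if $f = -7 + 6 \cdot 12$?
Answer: $\frac{2}{147} \approx 0.013605$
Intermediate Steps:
$t{\left(J,B \right)} = - \frac{3}{2} - 2 J$ ($t{\left(J,B \right)} = - \frac{3}{2} + \frac{J + J \left(-5\right)}{2} = - \frac{3}{2} + \frac{J - 5 J}{2} = - \frac{3}{2} + \frac{\left(-4\right) J}{2} = - \frac{3}{2} - 2 J$)
$f = 65$ ($f = -7 + 72 = 65$)
$\frac{1}{t{\left(-5,-17 \right)} + f} = \frac{1}{\left(- \frac{3}{2} - -10\right) + 65} = \frac{1}{\left(- \frac{3}{2} + 10\right) + 65} = \frac{1}{\frac{17}{2} + 65} = \frac{1}{\frac{147}{2}} = \frac{2}{147}$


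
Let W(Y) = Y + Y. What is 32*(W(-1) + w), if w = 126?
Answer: 3968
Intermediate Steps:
W(Y) = 2*Y
32*(W(-1) + w) = 32*(2*(-1) + 126) = 32*(-2 + 126) = 32*124 = 3968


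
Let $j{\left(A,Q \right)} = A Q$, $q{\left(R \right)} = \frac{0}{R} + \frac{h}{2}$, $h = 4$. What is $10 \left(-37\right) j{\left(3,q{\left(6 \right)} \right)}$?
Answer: $-2220$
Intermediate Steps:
$q{\left(R \right)} = 2$ ($q{\left(R \right)} = \frac{0}{R} + \frac{4}{2} = 0 + 4 \cdot \frac{1}{2} = 0 + 2 = 2$)
$10 \left(-37\right) j{\left(3,q{\left(6 \right)} \right)} = 10 \left(-37\right) 3 \cdot 2 = \left(-370\right) 6 = -2220$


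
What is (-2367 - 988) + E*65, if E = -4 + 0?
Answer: -3615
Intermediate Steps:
E = -4
(-2367 - 988) + E*65 = (-2367 - 988) - 4*65 = -3355 - 260 = -3615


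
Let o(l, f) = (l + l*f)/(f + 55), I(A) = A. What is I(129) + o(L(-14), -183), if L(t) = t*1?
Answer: 3491/32 ≈ 109.09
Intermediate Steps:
L(t) = t
o(l, f) = (l + f*l)/(55 + f)
I(129) + o(L(-14), -183) = 129 - 14*(1 - 183)/(55 - 183) = 129 - 14*(-182)/(-128) = 129 - 14*(-1/128)*(-182) = 129 - 637/32 = 3491/32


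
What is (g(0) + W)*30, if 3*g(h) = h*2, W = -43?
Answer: -1290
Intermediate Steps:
g(h) = 2*h/3 (g(h) = (h*2)/3 = (2*h)/3 = 2*h/3)
(g(0) + W)*30 = ((2/3)*0 - 43)*30 = (0 - 43)*30 = -43*30 = -1290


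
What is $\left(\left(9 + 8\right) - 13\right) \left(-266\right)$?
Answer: $-1064$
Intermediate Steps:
$\left(\left(9 + 8\right) - 13\right) \left(-266\right) = \left(17 - 13\right) \left(-266\right) = 4 \left(-266\right) = -1064$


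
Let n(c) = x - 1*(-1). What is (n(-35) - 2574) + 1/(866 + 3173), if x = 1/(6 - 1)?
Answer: -51957691/20195 ≈ -2572.8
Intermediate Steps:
x = ⅕ (x = 1/5 = ⅕ ≈ 0.20000)
n(c) = 6/5 (n(c) = ⅕ - 1*(-1) = ⅕ + 1 = 6/5)
(n(-35) - 2574) + 1/(866 + 3173) = (6/5 - 2574) + 1/(866 + 3173) = -12864/5 + 1/4039 = -51957691/20195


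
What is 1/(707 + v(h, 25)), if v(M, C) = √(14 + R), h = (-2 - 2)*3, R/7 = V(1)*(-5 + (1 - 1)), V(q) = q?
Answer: 101/71410 - I*√21/499870 ≈ 0.0014144 - 9.1675e-6*I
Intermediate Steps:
R = -35 (R = 7*(1*(-5 + (1 - 1))) = 7*(1*(-5 + 0)) = 7*(1*(-5)) = 7*(-5) = -35)
h = -12 (h = -4*3 = -12)
v(M, C) = I*√21 (v(M, C) = √(14 - 35) = √(-21) = I*√21)
1/(707 + v(h, 25)) = 1/(707 + I*√21)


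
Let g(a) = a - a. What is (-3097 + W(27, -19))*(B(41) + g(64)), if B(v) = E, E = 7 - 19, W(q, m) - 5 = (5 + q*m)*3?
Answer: 55392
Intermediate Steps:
g(a) = 0
W(q, m) = 20 + 3*m*q (W(q, m) = 5 + (5 + q*m)*3 = 5 + (5 + m*q)*3 = 5 + (15 + 3*m*q) = 20 + 3*m*q)
E = -12
B(v) = -12
(-3097 + W(27, -19))*(B(41) + g(64)) = (-3097 + (20 + 3*(-19)*27))*(-12 + 0) = (-3097 + (20 - 1539))*(-12) = (-3097 - 1519)*(-12) = -4616*(-12) = 55392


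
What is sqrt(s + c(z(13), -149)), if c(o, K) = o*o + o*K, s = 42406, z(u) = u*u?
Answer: sqrt(45786) ≈ 213.98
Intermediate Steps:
z(u) = u**2
c(o, K) = o**2 + K*o
sqrt(s + c(z(13), -149)) = sqrt(42406 + 13**2*(-149 + 13**2)) = sqrt(42406 + 169*(-149 + 169)) = sqrt(42406 + 169*20) = sqrt(42406 + 3380) = sqrt(45786)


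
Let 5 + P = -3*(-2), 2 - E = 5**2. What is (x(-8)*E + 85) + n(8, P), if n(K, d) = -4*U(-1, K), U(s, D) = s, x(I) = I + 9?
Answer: 66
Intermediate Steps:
x(I) = 9 + I
E = -23 (E = 2 - 1*5**2 = 2 - 1*25 = 2 - 25 = -23)
P = 1 (P = -5 - 3*(-2) = -5 + 6 = 1)
n(K, d) = 4 (n(K, d) = -4*(-1) = 4)
(x(-8)*E + 85) + n(8, P) = ((9 - 8)*(-23) + 85) + 4 = (1*(-23) + 85) + 4 = (-23 + 85) + 4 = 62 + 4 = 66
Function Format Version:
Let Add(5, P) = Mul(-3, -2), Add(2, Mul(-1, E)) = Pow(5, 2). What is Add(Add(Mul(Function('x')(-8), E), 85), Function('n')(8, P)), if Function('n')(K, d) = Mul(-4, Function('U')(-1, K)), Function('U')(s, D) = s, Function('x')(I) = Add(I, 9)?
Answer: 66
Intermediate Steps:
Function('x')(I) = Add(9, I)
E = -23 (E = Add(2, Mul(-1, Pow(5, 2))) = Add(2, Mul(-1, 25)) = Add(2, -25) = -23)
P = 1 (P = Add(-5, Mul(-3, -2)) = Add(-5, 6) = 1)
Function('n')(K, d) = 4 (Function('n')(K, d) = Mul(-4, -1) = 4)
Add(Add(Mul(Function('x')(-8), E), 85), Function('n')(8, P)) = Add(Add(Mul(Add(9, -8), -23), 85), 4) = Add(Add(Mul(1, -23), 85), 4) = Add(Add(-23, 85), 4) = Add(62, 4) = 66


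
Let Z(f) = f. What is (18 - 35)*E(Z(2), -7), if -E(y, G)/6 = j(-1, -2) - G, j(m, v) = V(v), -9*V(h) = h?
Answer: 2210/3 ≈ 736.67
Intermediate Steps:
V(h) = -h/9
j(m, v) = -v/9
E(y, G) = -4/3 + 6*G (E(y, G) = -6*(-⅑*(-2) - G) = -6*(2/9 - G) = -4/3 + 6*G)
(18 - 35)*E(Z(2), -7) = (18 - 35)*(-4/3 + 6*(-7)) = -17*(-4/3 - 42) = -17*(-130/3) = 2210/3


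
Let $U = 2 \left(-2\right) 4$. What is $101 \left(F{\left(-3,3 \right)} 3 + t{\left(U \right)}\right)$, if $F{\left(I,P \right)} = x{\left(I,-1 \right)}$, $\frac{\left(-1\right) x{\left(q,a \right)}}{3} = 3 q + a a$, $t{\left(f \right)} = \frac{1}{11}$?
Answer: $\frac{80093}{11} \approx 7281.2$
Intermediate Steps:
$U = -16$ ($U = \left(-4\right) 4 = -16$)
$t{\left(f \right)} = \frac{1}{11}$
$x{\left(q,a \right)} = - 9 q - 3 a^{2}$ ($x{\left(q,a \right)} = - 3 \left(3 q + a a\right) = - 3 \left(3 q + a^{2}\right) = - 3 \left(a^{2} + 3 q\right) = - 9 q - 3 a^{2}$)
$F{\left(I,P \right)} = -3 - 9 I$ ($F{\left(I,P \right)} = - 9 I - 3 \left(-1\right)^{2} = - 9 I - 3 = -3 - 9 I$)
$101 \left(F{\left(-3,3 \right)} 3 + t{\left(U \right)}\right) = 101 \left(\left(-3 - -27\right) 3 + \frac{1}{11}\right) = 101 \left(\left(-3 + 27\right) 3 + \frac{1}{11}\right) = 101 \left(24 \cdot 3 + \frac{1}{11}\right) = 101 \left(72 + \frac{1}{11}\right) = 101 \cdot \frac{793}{11} = \frac{80093}{11}$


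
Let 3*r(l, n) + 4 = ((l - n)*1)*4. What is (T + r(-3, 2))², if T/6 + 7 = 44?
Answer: 45796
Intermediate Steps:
T = 222 (T = -42 + 6*44 = -42 + 264 = 222)
r(l, n) = -4/3 - 4*n/3 + 4*l/3 (r(l, n) = -4/3 + (((l - n)*1)*4)/3 = -4/3 + ((l - n)*4)/3 = -4/3 + (-4*n + 4*l)/3 = -4/3 + (-4*n/3 + 4*l/3) = -4/3 - 4*n/3 + 4*l/3)
(T + r(-3, 2))² = (222 + (-4/3 - 4/3*2 + (4/3)*(-3)))² = (222 + (-4/3 - 8/3 - 4))² = (222 - 8)² = 214² = 45796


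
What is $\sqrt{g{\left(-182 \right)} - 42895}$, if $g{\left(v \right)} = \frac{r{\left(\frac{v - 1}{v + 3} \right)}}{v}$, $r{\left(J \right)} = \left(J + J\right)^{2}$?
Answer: $\frac{i \sqrt{11381401688293}}{16289} \approx 207.11 i$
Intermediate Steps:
$r{\left(J \right)} = 4 J^{2}$ ($r{\left(J \right)} = \left(2 J\right)^{2} = 4 J^{2}$)
$g{\left(v \right)} = \frac{4 \left(-1 + v\right)^{2}}{v \left(3 + v\right)^{2}}$ ($g{\left(v \right)} = \frac{4 \left(\frac{v - 1}{v + 3}\right)^{2}}{v} = \frac{4 \left(\frac{-1 + v}{3 + v}\right)^{2}}{v} = \frac{4 \frac{\left(-1 + v\right)^{2}}{\left(3 + v\right)^{2}}}{v} = \frac{4 \left(-1 + v\right)^{2} \frac{1}{\left(3 + v\right)^{2}}}{v} = \frac{4 \left(-1 + v\right)^{2}}{v \left(3 + v\right)^{2}}$)
$\sqrt{g{\left(-182 \right)} - 42895} = \sqrt{\frac{4 \left(-1 - 182\right)^{2}}{\left(-182\right) \left(3 - 182\right)^{2}} - 42895} = \sqrt{4 \left(- \frac{1}{182}\right) \left(-183\right)^{2} \cdot \frac{1}{32041} - 42895} = \sqrt{4 \left(- \frac{1}{182}\right) 33489 \cdot \frac{1}{32041} - 42895} = \sqrt{- \frac{66978}{2915731} - 42895} = \sqrt{- \frac{125070348223}{2915731}} = \frac{i \sqrt{11381401688293}}{16289}$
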